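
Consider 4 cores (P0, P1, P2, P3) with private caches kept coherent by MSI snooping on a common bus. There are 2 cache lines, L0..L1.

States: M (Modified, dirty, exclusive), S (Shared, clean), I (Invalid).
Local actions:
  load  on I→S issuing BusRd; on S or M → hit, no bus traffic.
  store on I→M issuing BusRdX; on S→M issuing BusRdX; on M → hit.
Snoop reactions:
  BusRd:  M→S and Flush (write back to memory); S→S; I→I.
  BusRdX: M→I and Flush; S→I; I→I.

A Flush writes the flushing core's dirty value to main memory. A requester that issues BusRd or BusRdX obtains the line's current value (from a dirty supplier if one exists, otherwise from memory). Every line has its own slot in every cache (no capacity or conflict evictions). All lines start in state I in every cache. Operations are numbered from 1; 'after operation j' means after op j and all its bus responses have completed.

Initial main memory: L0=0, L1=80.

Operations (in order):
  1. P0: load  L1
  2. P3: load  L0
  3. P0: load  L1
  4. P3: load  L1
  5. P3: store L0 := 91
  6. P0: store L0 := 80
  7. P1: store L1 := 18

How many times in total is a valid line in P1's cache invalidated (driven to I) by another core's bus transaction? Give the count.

  op1 P0: load  L1 → S/I/I/I on L1; bus BusRd; mem=80
  op2 P3: load  L0 → I/I/I/S on L0; bus BusRd; mem=0
  op3 P0: load  L1 → S/I/I/I on L1; bus (none); mem=80
  op4 P3: load  L1 → S/I/I/S on L1; bus BusRd; mem=80
  op5 P3: store L0 := 91 → I/I/I/M on L0; bus BusRdX; mem=0
  op6 P0: store L0 := 80 → M/I/I/I on L0; bus BusRdX Flush; mem=91
  op7 P1: store L1 := 18 → I/M/I/I on L1; bus BusRdX; mem=80

invalidations = 0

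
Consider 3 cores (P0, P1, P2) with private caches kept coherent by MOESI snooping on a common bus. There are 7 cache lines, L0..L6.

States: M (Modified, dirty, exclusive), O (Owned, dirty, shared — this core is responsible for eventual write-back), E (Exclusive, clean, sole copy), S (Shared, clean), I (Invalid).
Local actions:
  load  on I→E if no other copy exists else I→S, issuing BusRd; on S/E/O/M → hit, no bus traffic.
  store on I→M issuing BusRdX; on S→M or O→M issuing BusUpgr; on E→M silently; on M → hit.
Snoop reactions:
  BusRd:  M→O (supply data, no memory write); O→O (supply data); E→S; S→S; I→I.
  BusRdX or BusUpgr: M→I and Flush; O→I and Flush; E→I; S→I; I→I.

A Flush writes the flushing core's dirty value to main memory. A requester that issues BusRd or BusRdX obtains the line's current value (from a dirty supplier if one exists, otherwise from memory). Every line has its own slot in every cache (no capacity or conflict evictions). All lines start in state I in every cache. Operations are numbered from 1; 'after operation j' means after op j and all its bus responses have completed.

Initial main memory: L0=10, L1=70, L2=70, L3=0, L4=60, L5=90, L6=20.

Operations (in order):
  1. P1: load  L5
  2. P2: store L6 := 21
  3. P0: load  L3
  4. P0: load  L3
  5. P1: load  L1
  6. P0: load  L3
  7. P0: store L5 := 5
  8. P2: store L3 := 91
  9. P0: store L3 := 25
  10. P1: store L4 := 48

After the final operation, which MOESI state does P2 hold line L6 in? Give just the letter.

state = M

[1] P1: load  L5 | P0:I, P1:E(90), P2:I | bus: BusRd
[2] P2: store L6 := 21 | P0:I, P1:I, P2:M(21) | bus: BusRdX
[3] P0: load  L3 | P0:E(0), P1:I, P2:I | bus: BusRd
[4] P0: load  L3 | P0:E(0), P1:I, P2:I | bus: none
[5] P1: load  L1 | P0:I, P1:E(70), P2:I | bus: BusRd
[6] P0: load  L3 | P0:E(0), P1:I, P2:I | bus: none
[7] P0: store L5 := 5 | P0:M(5), P1:I, P2:I | bus: BusRdX
[8] P2: store L3 := 91 | P0:I, P1:I, P2:M(91) | bus: BusRdX
[9] P0: store L3 := 25 | P0:M(25), P1:I, P2:I | bus: BusRdX,Flush
[10] P1: store L4 := 48 | P0:I, P1:M(48), P2:I | bus: BusRdX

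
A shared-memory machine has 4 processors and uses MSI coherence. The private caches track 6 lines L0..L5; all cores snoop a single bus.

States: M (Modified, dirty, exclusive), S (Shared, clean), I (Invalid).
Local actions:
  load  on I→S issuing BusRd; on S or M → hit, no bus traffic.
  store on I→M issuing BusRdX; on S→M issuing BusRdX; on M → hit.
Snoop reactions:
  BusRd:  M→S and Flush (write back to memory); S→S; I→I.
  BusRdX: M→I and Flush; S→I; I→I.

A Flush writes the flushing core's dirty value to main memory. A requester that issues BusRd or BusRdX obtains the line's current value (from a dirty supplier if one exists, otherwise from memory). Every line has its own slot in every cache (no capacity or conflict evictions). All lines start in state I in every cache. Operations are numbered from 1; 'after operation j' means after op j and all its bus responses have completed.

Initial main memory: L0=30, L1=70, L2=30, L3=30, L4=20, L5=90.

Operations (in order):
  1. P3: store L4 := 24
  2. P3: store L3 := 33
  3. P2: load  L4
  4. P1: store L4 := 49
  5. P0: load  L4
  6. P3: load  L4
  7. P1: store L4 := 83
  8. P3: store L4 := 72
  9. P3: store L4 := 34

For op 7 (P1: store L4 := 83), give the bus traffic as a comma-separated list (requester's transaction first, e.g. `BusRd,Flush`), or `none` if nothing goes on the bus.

bus = BusRdX

  op1 P3: store L4 := 24 → I/I/I/M on L4; bus BusRdX; mem=20
  op2 P3: store L3 := 33 → I/I/I/M on L3; bus BusRdX; mem=30
  op3 P2: load  L4 → I/I/S/S on L4; bus BusRd Flush; mem=24
  op4 P1: store L4 := 49 → I/M/I/I on L4; bus BusRdX; mem=24
  op5 P0: load  L4 → S/S/I/I on L4; bus BusRd Flush; mem=49
  op6 P3: load  L4 → S/S/I/S on L4; bus BusRd; mem=49
  op7 P1: store L4 := 83 → I/M/I/I on L4; bus BusRdX; mem=49
  op8 P3: store L4 := 72 → I/I/I/M on L4; bus BusRdX Flush; mem=83
  op9 P3: store L4 := 34 → I/I/I/M on L4; bus (none); mem=83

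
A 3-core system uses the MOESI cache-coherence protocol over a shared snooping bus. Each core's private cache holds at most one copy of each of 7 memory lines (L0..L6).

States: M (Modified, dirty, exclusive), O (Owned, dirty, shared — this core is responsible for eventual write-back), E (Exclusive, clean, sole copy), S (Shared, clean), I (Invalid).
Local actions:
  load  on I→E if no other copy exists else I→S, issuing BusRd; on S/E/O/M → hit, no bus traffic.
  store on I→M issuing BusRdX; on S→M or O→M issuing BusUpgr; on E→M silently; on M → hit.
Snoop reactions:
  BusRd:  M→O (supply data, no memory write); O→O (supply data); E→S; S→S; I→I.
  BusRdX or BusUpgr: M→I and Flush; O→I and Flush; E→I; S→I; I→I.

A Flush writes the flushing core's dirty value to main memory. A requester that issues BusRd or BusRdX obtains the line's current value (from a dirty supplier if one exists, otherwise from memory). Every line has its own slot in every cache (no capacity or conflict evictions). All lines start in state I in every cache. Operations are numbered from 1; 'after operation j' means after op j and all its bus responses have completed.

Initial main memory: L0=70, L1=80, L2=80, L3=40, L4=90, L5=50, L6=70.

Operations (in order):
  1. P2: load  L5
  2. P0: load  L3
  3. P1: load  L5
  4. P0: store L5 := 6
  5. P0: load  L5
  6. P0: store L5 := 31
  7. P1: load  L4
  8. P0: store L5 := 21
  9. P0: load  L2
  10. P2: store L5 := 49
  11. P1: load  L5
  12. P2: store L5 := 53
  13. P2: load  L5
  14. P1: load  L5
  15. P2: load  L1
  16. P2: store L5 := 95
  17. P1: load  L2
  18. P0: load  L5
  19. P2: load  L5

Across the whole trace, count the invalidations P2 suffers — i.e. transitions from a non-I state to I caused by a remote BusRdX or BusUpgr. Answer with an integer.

step 1: P2: load  L5  ⟶  IIE  (L5)  txn=BusRd  M[L5]=50
step 2: P0: load  L3  ⟶  EII  (L3)  txn=BusRd  M[L3]=40
step 3: P1: load  L5  ⟶  ISS  (L5)  txn=BusRd  M[L5]=50
step 4: P0: store L5 := 6  ⟶  MII  (L5)  txn=BusRdX  M[L5]=50
step 5: P0: load  L5  ⟶  MII  (L5)  txn=∅  M[L5]=50
step 6: P0: store L5 := 31  ⟶  MII  (L5)  txn=∅  M[L5]=50
step 7: P1: load  L4  ⟶  IEI  (L4)  txn=BusRd  M[L4]=90
step 8: P0: store L5 := 21  ⟶  MII  (L5)  txn=∅  M[L5]=50
step 9: P0: load  L2  ⟶  EII  (L2)  txn=BusRd  M[L2]=80
step 10: P2: store L5 := 49  ⟶  IIM  (L5)  txn=BusRdX+Flush  M[L5]=21
step 11: P1: load  L5  ⟶  ISO  (L5)  txn=BusRd  M[L5]=21
step 12: P2: store L5 := 53  ⟶  IIM  (L5)  txn=BusUpgr  M[L5]=21
step 13: P2: load  L5  ⟶  IIM  (L5)  txn=∅  M[L5]=21
step 14: P1: load  L5  ⟶  ISO  (L5)  txn=BusRd  M[L5]=21
step 15: P2: load  L1  ⟶  IIE  (L1)  txn=BusRd  M[L1]=80
step 16: P2: store L5 := 95  ⟶  IIM  (L5)  txn=BusUpgr  M[L5]=21
step 17: P1: load  L2  ⟶  SSI  (L2)  txn=BusRd  M[L2]=80
step 18: P0: load  L5  ⟶  SIO  (L5)  txn=BusRd  M[L5]=21
step 19: P2: load  L5  ⟶  SIO  (L5)  txn=∅  M[L5]=21

invalidations = 1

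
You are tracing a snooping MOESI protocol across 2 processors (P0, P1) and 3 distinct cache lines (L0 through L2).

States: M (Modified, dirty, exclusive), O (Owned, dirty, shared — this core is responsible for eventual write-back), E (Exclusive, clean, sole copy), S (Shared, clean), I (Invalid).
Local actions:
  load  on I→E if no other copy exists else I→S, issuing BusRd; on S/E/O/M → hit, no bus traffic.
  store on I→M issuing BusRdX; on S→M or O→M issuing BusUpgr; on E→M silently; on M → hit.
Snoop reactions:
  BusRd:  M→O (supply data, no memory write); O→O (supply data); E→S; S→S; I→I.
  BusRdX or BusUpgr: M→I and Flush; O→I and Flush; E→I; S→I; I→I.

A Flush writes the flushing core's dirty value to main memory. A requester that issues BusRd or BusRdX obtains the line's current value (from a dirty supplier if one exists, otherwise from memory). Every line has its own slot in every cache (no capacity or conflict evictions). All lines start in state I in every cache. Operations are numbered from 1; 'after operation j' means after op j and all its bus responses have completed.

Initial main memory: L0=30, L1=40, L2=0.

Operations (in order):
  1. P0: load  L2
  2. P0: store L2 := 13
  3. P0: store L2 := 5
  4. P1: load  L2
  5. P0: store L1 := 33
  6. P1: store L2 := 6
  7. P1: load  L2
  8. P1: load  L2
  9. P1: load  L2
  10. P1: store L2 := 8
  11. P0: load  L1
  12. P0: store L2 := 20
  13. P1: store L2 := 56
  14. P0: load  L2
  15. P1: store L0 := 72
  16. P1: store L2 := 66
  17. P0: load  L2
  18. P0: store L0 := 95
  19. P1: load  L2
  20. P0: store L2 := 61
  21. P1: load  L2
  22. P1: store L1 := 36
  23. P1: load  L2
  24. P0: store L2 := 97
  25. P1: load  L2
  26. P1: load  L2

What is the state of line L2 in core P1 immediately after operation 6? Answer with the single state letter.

state = M

  op1 P0: load  L2 → E/I on L2; bus BusRd; mem=0
  op2 P0: store L2 := 13 → M/I on L2; bus (none); mem=0
  op3 P0: store L2 := 5 → M/I on L2; bus (none); mem=0
  op4 P1: load  L2 → O/S on L2; bus BusRd; mem=0
  op5 P0: store L1 := 33 → M/I on L1; bus BusRdX; mem=40
  op6 P1: store L2 := 6 → I/M on L2; bus BusUpgr Flush; mem=5
  op7 P1: load  L2 → I/M on L2; bus (none); mem=5
  op8 P1: load  L2 → I/M on L2; bus (none); mem=5
  op9 P1: load  L2 → I/M on L2; bus (none); mem=5
  op10 P1: store L2 := 8 → I/M on L2; bus (none); mem=5
  op11 P0: load  L1 → M/I on L1; bus (none); mem=40
  op12 P0: store L2 := 20 → M/I on L2; bus BusRdX Flush; mem=8
  op13 P1: store L2 := 56 → I/M on L2; bus BusRdX Flush; mem=20
  op14 P0: load  L2 → S/O on L2; bus BusRd; mem=20
  op15 P1: store L0 := 72 → I/M on L0; bus BusRdX; mem=30
  op16 P1: store L2 := 66 → I/M on L2; bus BusUpgr; mem=20
  op17 P0: load  L2 → S/O on L2; bus BusRd; mem=20
  op18 P0: store L0 := 95 → M/I on L0; bus BusRdX Flush; mem=72
  op19 P1: load  L2 → S/O on L2; bus (none); mem=20
  op20 P0: store L2 := 61 → M/I on L2; bus BusUpgr Flush; mem=66
  op21 P1: load  L2 → O/S on L2; bus BusRd; mem=66
  op22 P1: store L1 := 36 → I/M on L1; bus BusRdX Flush; mem=33
  op23 P1: load  L2 → O/S on L2; bus (none); mem=66
  op24 P0: store L2 := 97 → M/I on L2; bus BusUpgr; mem=66
  op25 P1: load  L2 → O/S on L2; bus BusRd; mem=66
  op26 P1: load  L2 → O/S on L2; bus (none); mem=66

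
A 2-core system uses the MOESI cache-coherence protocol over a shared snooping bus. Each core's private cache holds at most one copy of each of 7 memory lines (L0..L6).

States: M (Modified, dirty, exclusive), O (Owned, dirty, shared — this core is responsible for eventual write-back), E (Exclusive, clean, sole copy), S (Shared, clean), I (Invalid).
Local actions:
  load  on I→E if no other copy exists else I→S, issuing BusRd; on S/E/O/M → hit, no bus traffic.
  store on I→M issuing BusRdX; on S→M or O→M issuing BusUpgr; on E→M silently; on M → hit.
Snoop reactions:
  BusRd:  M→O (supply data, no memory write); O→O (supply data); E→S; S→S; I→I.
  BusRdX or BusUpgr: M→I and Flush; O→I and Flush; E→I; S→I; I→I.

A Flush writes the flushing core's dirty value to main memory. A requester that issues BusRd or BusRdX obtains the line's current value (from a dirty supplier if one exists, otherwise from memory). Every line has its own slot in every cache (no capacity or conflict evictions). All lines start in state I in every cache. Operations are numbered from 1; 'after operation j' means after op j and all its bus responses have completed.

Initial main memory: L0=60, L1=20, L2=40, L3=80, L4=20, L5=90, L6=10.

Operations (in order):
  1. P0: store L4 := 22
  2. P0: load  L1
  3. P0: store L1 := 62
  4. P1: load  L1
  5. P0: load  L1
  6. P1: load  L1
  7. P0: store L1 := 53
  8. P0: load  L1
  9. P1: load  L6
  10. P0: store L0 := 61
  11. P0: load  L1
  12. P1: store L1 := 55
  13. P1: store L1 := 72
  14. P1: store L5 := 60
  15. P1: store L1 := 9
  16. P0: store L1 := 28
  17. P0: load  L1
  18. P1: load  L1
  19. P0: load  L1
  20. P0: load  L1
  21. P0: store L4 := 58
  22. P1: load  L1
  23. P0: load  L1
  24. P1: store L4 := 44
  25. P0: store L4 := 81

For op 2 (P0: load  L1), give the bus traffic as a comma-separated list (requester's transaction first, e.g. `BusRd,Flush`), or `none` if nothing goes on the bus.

bus = BusRd

  op1 P0: store L4 := 22 → M/I on L4; bus BusRdX; mem=20
  op2 P0: load  L1 → E/I on L1; bus BusRd; mem=20
  op3 P0: store L1 := 62 → M/I on L1; bus (none); mem=20
  op4 P1: load  L1 → O/S on L1; bus BusRd; mem=20
  op5 P0: load  L1 → O/S on L1; bus (none); mem=20
  op6 P1: load  L1 → O/S on L1; bus (none); mem=20
  op7 P0: store L1 := 53 → M/I on L1; bus BusUpgr; mem=20
  op8 P0: load  L1 → M/I on L1; bus (none); mem=20
  op9 P1: load  L6 → I/E on L6; bus BusRd; mem=10
  op10 P0: store L0 := 61 → M/I on L0; bus BusRdX; mem=60
  op11 P0: load  L1 → M/I on L1; bus (none); mem=20
  op12 P1: store L1 := 55 → I/M on L1; bus BusRdX Flush; mem=53
  op13 P1: store L1 := 72 → I/M on L1; bus (none); mem=53
  op14 P1: store L5 := 60 → I/M on L5; bus BusRdX; mem=90
  op15 P1: store L1 := 9 → I/M on L1; bus (none); mem=53
  op16 P0: store L1 := 28 → M/I on L1; bus BusRdX Flush; mem=9
  op17 P0: load  L1 → M/I on L1; bus (none); mem=9
  op18 P1: load  L1 → O/S on L1; bus BusRd; mem=9
  op19 P0: load  L1 → O/S on L1; bus (none); mem=9
  op20 P0: load  L1 → O/S on L1; bus (none); mem=9
  op21 P0: store L4 := 58 → M/I on L4; bus (none); mem=20
  op22 P1: load  L1 → O/S on L1; bus (none); mem=9
  op23 P0: load  L1 → O/S on L1; bus (none); mem=9
  op24 P1: store L4 := 44 → I/M on L4; bus BusRdX Flush; mem=58
  op25 P0: store L4 := 81 → M/I on L4; bus BusRdX Flush; mem=44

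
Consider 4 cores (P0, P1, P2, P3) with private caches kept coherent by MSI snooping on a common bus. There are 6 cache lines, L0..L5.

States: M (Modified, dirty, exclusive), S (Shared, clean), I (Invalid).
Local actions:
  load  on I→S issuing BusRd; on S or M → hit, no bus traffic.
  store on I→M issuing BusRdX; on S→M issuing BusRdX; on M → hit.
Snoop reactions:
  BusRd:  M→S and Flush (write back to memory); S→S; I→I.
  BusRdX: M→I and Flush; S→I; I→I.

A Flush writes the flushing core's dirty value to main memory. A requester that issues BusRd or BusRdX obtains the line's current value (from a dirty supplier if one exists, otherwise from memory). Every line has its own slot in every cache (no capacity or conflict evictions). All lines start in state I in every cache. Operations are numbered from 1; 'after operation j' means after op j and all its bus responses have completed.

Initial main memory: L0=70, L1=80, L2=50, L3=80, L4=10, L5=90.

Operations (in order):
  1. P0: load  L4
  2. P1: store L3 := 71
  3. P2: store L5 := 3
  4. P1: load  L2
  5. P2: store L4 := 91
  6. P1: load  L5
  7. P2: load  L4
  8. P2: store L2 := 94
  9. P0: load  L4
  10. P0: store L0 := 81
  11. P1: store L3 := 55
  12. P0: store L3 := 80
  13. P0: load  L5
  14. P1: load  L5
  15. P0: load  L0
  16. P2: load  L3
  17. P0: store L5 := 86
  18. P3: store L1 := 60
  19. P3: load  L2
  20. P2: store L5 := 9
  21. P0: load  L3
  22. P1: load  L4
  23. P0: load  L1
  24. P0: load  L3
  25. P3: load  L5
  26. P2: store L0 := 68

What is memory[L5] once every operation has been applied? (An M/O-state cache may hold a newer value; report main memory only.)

  op1 P0: load  L4 → S/I/I/I on L4; bus BusRd; mem=10
  op2 P1: store L3 := 71 → I/M/I/I on L3; bus BusRdX; mem=80
  op3 P2: store L5 := 3 → I/I/M/I on L5; bus BusRdX; mem=90
  op4 P1: load  L2 → I/S/I/I on L2; bus BusRd; mem=50
  op5 P2: store L4 := 91 → I/I/M/I on L4; bus BusRdX; mem=10
  op6 P1: load  L5 → I/S/S/I on L5; bus BusRd Flush; mem=3
  op7 P2: load  L4 → I/I/M/I on L4; bus (none); mem=10
  op8 P2: store L2 := 94 → I/I/M/I on L2; bus BusRdX; mem=50
  op9 P0: load  L4 → S/I/S/I on L4; bus BusRd Flush; mem=91
  op10 P0: store L0 := 81 → M/I/I/I on L0; bus BusRdX; mem=70
  op11 P1: store L3 := 55 → I/M/I/I on L3; bus (none); mem=80
  op12 P0: store L3 := 80 → M/I/I/I on L3; bus BusRdX Flush; mem=55
  op13 P0: load  L5 → S/S/S/I on L5; bus BusRd; mem=3
  op14 P1: load  L5 → S/S/S/I on L5; bus (none); mem=3
  op15 P0: load  L0 → M/I/I/I on L0; bus (none); mem=70
  op16 P2: load  L3 → S/I/S/I on L3; bus BusRd Flush; mem=80
  op17 P0: store L5 := 86 → M/I/I/I on L5; bus BusRdX; mem=3
  op18 P3: store L1 := 60 → I/I/I/M on L1; bus BusRdX; mem=80
  op19 P3: load  L2 → I/I/S/S on L2; bus BusRd Flush; mem=94
  op20 P2: store L5 := 9 → I/I/M/I on L5; bus BusRdX Flush; mem=86
  op21 P0: load  L3 → S/I/S/I on L3; bus (none); mem=80
  op22 P1: load  L4 → S/S/S/I on L4; bus BusRd; mem=91
  op23 P0: load  L1 → S/I/I/S on L1; bus BusRd Flush; mem=60
  op24 P0: load  L3 → S/I/S/I on L3; bus (none); mem=80
  op25 P3: load  L5 → I/I/S/S on L5; bus BusRd Flush; mem=9
  op26 P2: store L0 := 68 → I/I/M/I on L0; bus BusRdX Flush; mem=81

memory[L5] = 9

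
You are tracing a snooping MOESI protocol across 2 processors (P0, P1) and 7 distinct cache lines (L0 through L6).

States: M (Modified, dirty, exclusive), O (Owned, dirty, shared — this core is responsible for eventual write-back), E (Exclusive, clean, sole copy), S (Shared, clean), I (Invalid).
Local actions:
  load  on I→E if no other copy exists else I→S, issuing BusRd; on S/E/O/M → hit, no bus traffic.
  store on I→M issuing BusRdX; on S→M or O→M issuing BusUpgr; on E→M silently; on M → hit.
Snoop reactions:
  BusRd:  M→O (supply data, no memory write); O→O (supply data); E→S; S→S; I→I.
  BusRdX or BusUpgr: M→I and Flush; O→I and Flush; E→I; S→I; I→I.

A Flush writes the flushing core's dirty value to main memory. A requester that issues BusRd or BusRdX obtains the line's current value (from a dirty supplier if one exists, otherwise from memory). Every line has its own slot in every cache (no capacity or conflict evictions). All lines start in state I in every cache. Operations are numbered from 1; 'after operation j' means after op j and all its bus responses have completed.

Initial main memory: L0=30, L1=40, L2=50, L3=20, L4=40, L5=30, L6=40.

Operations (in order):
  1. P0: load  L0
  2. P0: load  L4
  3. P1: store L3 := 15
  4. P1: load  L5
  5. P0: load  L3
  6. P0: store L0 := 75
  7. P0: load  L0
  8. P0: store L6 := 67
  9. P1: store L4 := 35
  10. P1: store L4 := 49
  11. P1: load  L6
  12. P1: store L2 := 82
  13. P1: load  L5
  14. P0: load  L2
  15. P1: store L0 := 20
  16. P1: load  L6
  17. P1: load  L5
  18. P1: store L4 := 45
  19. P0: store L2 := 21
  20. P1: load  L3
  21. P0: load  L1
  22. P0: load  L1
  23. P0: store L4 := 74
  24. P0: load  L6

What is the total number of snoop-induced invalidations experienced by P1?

  op1 P0: load  L0 → E/I on L0; bus BusRd; mem=30
  op2 P0: load  L4 → E/I on L4; bus BusRd; mem=40
  op3 P1: store L3 := 15 → I/M on L3; bus BusRdX; mem=20
  op4 P1: load  L5 → I/E on L5; bus BusRd; mem=30
  op5 P0: load  L3 → S/O on L3; bus BusRd; mem=20
  op6 P0: store L0 := 75 → M/I on L0; bus (none); mem=30
  op7 P0: load  L0 → M/I on L0; bus (none); mem=30
  op8 P0: store L6 := 67 → M/I on L6; bus BusRdX; mem=40
  op9 P1: store L4 := 35 → I/M on L4; bus BusRdX; mem=40
  op10 P1: store L4 := 49 → I/M on L4; bus (none); mem=40
  op11 P1: load  L6 → O/S on L6; bus BusRd; mem=40
  op12 P1: store L2 := 82 → I/M on L2; bus BusRdX; mem=50
  op13 P1: load  L5 → I/E on L5; bus (none); mem=30
  op14 P0: load  L2 → S/O on L2; bus BusRd; mem=50
  op15 P1: store L0 := 20 → I/M on L0; bus BusRdX Flush; mem=75
  op16 P1: load  L6 → O/S on L6; bus (none); mem=40
  op17 P1: load  L5 → I/E on L5; bus (none); mem=30
  op18 P1: store L4 := 45 → I/M on L4; bus (none); mem=40
  op19 P0: store L2 := 21 → M/I on L2; bus BusUpgr Flush; mem=82
  op20 P1: load  L3 → S/O on L3; bus (none); mem=20
  op21 P0: load  L1 → E/I on L1; bus BusRd; mem=40
  op22 P0: load  L1 → E/I on L1; bus (none); mem=40
  op23 P0: store L4 := 74 → M/I on L4; bus BusRdX Flush; mem=45
  op24 P0: load  L6 → O/S on L6; bus (none); mem=40

invalidations = 2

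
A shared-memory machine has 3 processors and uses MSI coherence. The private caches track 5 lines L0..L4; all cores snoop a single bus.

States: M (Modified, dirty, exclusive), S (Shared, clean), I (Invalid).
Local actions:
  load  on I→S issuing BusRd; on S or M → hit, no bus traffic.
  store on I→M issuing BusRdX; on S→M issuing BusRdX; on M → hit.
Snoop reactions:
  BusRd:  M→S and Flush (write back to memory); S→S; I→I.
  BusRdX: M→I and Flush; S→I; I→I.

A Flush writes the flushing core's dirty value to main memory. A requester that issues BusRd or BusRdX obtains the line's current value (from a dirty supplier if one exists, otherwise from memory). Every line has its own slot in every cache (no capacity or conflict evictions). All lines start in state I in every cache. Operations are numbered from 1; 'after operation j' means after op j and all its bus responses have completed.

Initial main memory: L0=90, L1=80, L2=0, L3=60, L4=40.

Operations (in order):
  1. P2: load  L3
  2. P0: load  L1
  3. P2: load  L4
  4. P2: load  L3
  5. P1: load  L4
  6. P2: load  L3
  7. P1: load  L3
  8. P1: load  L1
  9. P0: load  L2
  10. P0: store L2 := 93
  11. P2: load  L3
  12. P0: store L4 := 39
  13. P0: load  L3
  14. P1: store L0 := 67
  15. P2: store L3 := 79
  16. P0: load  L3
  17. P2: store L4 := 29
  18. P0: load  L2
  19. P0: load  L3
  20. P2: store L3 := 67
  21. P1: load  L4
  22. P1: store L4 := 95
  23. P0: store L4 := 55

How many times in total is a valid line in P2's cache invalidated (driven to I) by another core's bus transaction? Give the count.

step 1: P2: load  L3  ⟶  IIS  (L3)  txn=BusRd  M[L3]=60
step 2: P0: load  L1  ⟶  SII  (L1)  txn=BusRd  M[L1]=80
step 3: P2: load  L4  ⟶  IIS  (L4)  txn=BusRd  M[L4]=40
step 4: P2: load  L3  ⟶  IIS  (L3)  txn=∅  M[L3]=60
step 5: P1: load  L4  ⟶  ISS  (L4)  txn=BusRd  M[L4]=40
step 6: P2: load  L3  ⟶  IIS  (L3)  txn=∅  M[L3]=60
step 7: P1: load  L3  ⟶  ISS  (L3)  txn=BusRd  M[L3]=60
step 8: P1: load  L1  ⟶  SSI  (L1)  txn=BusRd  M[L1]=80
step 9: P0: load  L2  ⟶  SII  (L2)  txn=BusRd  M[L2]=0
step 10: P0: store L2 := 93  ⟶  MII  (L2)  txn=BusRdX  M[L2]=0
step 11: P2: load  L3  ⟶  ISS  (L3)  txn=∅  M[L3]=60
step 12: P0: store L4 := 39  ⟶  MII  (L4)  txn=BusRdX  M[L4]=40
step 13: P0: load  L3  ⟶  SSS  (L3)  txn=BusRd  M[L3]=60
step 14: P1: store L0 := 67  ⟶  IMI  (L0)  txn=BusRdX  M[L0]=90
step 15: P2: store L3 := 79  ⟶  IIM  (L3)  txn=BusRdX  M[L3]=60
step 16: P0: load  L3  ⟶  SIS  (L3)  txn=BusRd+Flush  M[L3]=79
step 17: P2: store L4 := 29  ⟶  IIM  (L4)  txn=BusRdX+Flush  M[L4]=39
step 18: P0: load  L2  ⟶  MII  (L2)  txn=∅  M[L2]=0
step 19: P0: load  L3  ⟶  SIS  (L3)  txn=∅  M[L3]=79
step 20: P2: store L3 := 67  ⟶  IIM  (L3)  txn=BusRdX  M[L3]=79
step 21: P1: load  L4  ⟶  ISS  (L4)  txn=BusRd+Flush  M[L4]=29
step 22: P1: store L4 := 95  ⟶  IMI  (L4)  txn=BusRdX  M[L4]=29
step 23: P0: store L4 := 55  ⟶  MII  (L4)  txn=BusRdX+Flush  M[L4]=95

invalidations = 2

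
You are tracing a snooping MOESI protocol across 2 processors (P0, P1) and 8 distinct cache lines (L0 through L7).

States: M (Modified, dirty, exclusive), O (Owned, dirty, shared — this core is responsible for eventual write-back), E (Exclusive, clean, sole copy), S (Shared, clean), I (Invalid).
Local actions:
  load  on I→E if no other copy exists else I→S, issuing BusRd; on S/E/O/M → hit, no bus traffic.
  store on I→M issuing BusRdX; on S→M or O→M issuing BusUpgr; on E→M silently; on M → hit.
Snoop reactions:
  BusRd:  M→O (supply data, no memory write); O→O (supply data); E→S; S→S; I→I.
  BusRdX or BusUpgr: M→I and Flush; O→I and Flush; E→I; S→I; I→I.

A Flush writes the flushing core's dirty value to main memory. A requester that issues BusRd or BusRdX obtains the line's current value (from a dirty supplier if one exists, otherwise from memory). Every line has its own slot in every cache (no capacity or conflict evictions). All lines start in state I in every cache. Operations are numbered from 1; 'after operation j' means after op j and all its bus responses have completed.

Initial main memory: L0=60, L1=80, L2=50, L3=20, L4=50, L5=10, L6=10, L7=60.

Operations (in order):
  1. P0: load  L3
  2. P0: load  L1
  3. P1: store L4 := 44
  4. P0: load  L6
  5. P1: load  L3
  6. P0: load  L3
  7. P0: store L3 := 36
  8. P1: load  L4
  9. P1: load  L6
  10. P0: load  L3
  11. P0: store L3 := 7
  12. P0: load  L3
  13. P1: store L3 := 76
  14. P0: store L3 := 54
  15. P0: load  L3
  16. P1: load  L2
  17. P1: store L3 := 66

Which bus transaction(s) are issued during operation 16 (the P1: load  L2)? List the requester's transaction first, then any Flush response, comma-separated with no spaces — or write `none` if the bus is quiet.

step 1: P0: load  L3  ⟶  EI  (L3)  txn=BusRd  M[L3]=20
step 2: P0: load  L1  ⟶  EI  (L1)  txn=BusRd  M[L1]=80
step 3: P1: store L4 := 44  ⟶  IM  (L4)  txn=BusRdX  M[L4]=50
step 4: P0: load  L6  ⟶  EI  (L6)  txn=BusRd  M[L6]=10
step 5: P1: load  L3  ⟶  SS  (L3)  txn=BusRd  M[L3]=20
step 6: P0: load  L3  ⟶  SS  (L3)  txn=∅  M[L3]=20
step 7: P0: store L3 := 36  ⟶  MI  (L3)  txn=BusUpgr  M[L3]=20
step 8: P1: load  L4  ⟶  IM  (L4)  txn=∅  M[L4]=50
step 9: P1: load  L6  ⟶  SS  (L6)  txn=BusRd  M[L6]=10
step 10: P0: load  L3  ⟶  MI  (L3)  txn=∅  M[L3]=20
step 11: P0: store L3 := 7  ⟶  MI  (L3)  txn=∅  M[L3]=20
step 12: P0: load  L3  ⟶  MI  (L3)  txn=∅  M[L3]=20
step 13: P1: store L3 := 76  ⟶  IM  (L3)  txn=BusRdX+Flush  M[L3]=7
step 14: P0: store L3 := 54  ⟶  MI  (L3)  txn=BusRdX+Flush  M[L3]=76
step 15: P0: load  L3  ⟶  MI  (L3)  txn=∅  M[L3]=76
step 16: P1: load  L2  ⟶  IE  (L2)  txn=BusRd  M[L2]=50
step 17: P1: store L3 := 66  ⟶  IM  (L3)  txn=BusRdX+Flush  M[L3]=54

bus = BusRd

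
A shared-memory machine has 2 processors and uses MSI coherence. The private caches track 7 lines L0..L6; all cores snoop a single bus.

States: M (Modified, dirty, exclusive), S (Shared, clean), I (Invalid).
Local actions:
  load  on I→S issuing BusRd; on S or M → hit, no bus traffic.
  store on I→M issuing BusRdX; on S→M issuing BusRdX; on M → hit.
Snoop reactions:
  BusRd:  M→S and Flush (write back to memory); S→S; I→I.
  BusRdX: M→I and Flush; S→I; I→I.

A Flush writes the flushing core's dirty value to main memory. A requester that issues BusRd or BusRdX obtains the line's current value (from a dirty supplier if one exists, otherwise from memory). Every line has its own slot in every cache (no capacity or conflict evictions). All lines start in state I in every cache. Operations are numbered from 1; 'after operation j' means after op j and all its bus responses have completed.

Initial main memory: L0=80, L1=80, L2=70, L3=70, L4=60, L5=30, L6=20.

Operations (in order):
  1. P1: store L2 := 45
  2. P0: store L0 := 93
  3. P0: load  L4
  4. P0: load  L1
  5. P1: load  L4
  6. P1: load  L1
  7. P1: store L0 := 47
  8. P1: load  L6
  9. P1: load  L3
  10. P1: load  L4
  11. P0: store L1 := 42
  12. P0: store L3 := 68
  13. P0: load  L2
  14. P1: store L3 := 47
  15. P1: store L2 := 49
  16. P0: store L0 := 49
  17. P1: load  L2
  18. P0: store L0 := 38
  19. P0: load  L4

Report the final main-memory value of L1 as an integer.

1. P1: store L2 := 45  bus=[BusRdX]  L2: P0=I P1=M  mem[L2]=70
2. P0: store L0 := 93  bus=[BusRdX]  L0: P0=M P1=I  mem[L0]=80
3. P0: load  L4  bus=[BusRd]  L4: P0=S P1=I  mem[L4]=60
4. P0: load  L1  bus=[BusRd]  L1: P0=S P1=I  mem[L1]=80
5. P1: load  L4  bus=[BusRd]  L4: P0=S P1=S  mem[L4]=60
6. P1: load  L1  bus=[BusRd]  L1: P0=S P1=S  mem[L1]=80
7. P1: store L0 := 47  bus=[BusRdX,Flush]  L0: P0=I P1=M  mem[L0]=93
8. P1: load  L6  bus=[BusRd]  L6: P0=I P1=S  mem[L6]=20
9. P1: load  L3  bus=[BusRd]  L3: P0=I P1=S  mem[L3]=70
10. P1: load  L4  bus=[-]  L4: P0=S P1=S  mem[L4]=60
11. P0: store L1 := 42  bus=[BusRdX]  L1: P0=M P1=I  mem[L1]=80
12. P0: store L3 := 68  bus=[BusRdX]  L3: P0=M P1=I  mem[L3]=70
13. P0: load  L2  bus=[BusRd,Flush]  L2: P0=S P1=S  mem[L2]=45
14. P1: store L3 := 47  bus=[BusRdX,Flush]  L3: P0=I P1=M  mem[L3]=68
15. P1: store L2 := 49  bus=[BusRdX]  L2: P0=I P1=M  mem[L2]=45
16. P0: store L0 := 49  bus=[BusRdX,Flush]  L0: P0=M P1=I  mem[L0]=47
17. P1: load  L2  bus=[-]  L2: P0=I P1=M  mem[L2]=45
18. P0: store L0 := 38  bus=[-]  L0: P0=M P1=I  mem[L0]=47
19. P0: load  L4  bus=[-]  L4: P0=S P1=S  mem[L4]=60

memory[L1] = 80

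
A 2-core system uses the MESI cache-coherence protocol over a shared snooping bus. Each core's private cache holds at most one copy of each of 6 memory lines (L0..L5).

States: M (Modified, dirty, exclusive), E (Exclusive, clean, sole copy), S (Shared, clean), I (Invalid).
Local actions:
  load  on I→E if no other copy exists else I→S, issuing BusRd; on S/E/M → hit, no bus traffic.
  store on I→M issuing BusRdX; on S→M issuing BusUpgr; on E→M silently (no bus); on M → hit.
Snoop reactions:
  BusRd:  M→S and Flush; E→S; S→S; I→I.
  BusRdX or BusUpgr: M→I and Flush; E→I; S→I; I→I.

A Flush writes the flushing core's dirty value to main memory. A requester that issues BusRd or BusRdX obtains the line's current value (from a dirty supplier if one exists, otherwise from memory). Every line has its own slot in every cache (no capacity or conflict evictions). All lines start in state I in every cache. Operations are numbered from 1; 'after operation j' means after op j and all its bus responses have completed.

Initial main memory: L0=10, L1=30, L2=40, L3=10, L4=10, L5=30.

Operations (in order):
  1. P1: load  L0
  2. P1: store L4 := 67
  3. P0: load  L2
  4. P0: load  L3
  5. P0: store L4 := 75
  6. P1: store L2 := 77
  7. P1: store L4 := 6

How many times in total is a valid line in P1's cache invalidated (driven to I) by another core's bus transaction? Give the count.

invalidations = 1

  op1 P1: load  L0 → I/E on L0; bus BusRd; mem=10
  op2 P1: store L4 := 67 → I/M on L4; bus BusRdX; mem=10
  op3 P0: load  L2 → E/I on L2; bus BusRd; mem=40
  op4 P0: load  L3 → E/I on L3; bus BusRd; mem=10
  op5 P0: store L4 := 75 → M/I on L4; bus BusRdX Flush; mem=67
  op6 P1: store L2 := 77 → I/M on L2; bus BusRdX; mem=40
  op7 P1: store L4 := 6 → I/M on L4; bus BusRdX Flush; mem=75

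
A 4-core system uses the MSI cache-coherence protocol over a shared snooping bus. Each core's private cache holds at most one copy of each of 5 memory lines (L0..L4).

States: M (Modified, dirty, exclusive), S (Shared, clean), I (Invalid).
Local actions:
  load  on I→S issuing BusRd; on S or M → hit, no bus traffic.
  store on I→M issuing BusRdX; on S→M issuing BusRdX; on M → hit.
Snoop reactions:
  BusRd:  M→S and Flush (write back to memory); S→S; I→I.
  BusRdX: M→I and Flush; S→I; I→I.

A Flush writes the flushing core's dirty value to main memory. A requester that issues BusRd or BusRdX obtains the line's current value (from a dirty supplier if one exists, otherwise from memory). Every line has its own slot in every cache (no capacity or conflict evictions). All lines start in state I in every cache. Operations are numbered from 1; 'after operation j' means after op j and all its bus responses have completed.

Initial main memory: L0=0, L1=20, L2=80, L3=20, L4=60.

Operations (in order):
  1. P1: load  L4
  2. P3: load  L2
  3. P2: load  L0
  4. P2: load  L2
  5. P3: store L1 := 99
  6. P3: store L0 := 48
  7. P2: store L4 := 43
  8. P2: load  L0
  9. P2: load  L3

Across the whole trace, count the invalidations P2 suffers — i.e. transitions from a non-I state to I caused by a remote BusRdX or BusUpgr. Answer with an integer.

invalidations = 1

[1] P1: load  L4 | P0:I, P1:S(60), P2:I, P3:I | bus: BusRd
[2] P3: load  L2 | P0:I, P1:I, P2:I, P3:S(80) | bus: BusRd
[3] P2: load  L0 | P0:I, P1:I, P2:S(0), P3:I | bus: BusRd
[4] P2: load  L2 | P0:I, P1:I, P2:S(80), P3:S(80) | bus: BusRd
[5] P3: store L1 := 99 | P0:I, P1:I, P2:I, P3:M(99) | bus: BusRdX
[6] P3: store L0 := 48 | P0:I, P1:I, P2:I, P3:M(48) | bus: BusRdX
[7] P2: store L4 := 43 | P0:I, P1:I, P2:M(43), P3:I | bus: BusRdX
[8] P2: load  L0 | P0:I, P1:I, P2:S(48), P3:S(48) | bus: BusRd,Flush
[9] P2: load  L3 | P0:I, P1:I, P2:S(20), P3:I | bus: BusRd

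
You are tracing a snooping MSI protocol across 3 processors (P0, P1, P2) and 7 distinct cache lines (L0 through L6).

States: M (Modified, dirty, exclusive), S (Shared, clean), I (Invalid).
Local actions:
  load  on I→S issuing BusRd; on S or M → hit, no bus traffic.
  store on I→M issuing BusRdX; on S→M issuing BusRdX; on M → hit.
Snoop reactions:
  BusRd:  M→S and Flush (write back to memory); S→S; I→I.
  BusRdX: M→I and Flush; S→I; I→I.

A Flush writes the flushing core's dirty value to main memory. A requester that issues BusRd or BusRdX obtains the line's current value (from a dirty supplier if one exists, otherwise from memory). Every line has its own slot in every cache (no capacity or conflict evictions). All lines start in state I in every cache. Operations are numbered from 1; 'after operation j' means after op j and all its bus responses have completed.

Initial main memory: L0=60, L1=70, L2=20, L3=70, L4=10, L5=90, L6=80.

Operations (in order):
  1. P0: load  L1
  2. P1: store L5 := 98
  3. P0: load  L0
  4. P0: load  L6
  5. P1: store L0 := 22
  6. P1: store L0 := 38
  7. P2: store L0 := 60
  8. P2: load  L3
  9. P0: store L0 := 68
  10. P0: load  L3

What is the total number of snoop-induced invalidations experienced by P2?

invalidations = 1

step 1: P0: load  L1  ⟶  SII  (L1)  txn=BusRd  M[L1]=70
step 2: P1: store L5 := 98  ⟶  IMI  (L5)  txn=BusRdX  M[L5]=90
step 3: P0: load  L0  ⟶  SII  (L0)  txn=BusRd  M[L0]=60
step 4: P0: load  L6  ⟶  SII  (L6)  txn=BusRd  M[L6]=80
step 5: P1: store L0 := 22  ⟶  IMI  (L0)  txn=BusRdX  M[L0]=60
step 6: P1: store L0 := 38  ⟶  IMI  (L0)  txn=∅  M[L0]=60
step 7: P2: store L0 := 60  ⟶  IIM  (L0)  txn=BusRdX+Flush  M[L0]=38
step 8: P2: load  L3  ⟶  IIS  (L3)  txn=BusRd  M[L3]=70
step 9: P0: store L0 := 68  ⟶  MII  (L0)  txn=BusRdX+Flush  M[L0]=60
step 10: P0: load  L3  ⟶  SIS  (L3)  txn=BusRd  M[L3]=70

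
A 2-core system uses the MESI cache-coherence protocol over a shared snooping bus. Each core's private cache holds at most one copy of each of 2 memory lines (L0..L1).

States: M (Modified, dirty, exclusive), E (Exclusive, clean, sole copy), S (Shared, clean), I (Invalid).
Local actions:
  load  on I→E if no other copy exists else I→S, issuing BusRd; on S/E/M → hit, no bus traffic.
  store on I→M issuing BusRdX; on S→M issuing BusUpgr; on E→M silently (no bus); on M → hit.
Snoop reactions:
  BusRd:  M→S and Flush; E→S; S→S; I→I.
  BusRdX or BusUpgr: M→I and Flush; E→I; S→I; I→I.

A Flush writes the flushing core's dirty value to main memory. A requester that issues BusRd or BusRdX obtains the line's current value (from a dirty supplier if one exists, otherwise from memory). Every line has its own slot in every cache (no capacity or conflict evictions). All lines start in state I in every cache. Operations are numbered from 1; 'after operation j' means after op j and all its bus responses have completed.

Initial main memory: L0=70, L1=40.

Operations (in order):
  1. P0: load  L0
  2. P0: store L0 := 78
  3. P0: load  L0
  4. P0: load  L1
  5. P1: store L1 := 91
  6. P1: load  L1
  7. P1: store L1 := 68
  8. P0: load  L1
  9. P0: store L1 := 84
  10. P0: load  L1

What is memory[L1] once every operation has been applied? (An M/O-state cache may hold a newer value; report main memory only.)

[1] P0: load  L0 | P0:E(70), P1:I | bus: BusRd
[2] P0: store L0 := 78 | P0:M(78), P1:I | bus: none
[3] P0: load  L0 | P0:M(78), P1:I | bus: none
[4] P0: load  L1 | P0:E(40), P1:I | bus: BusRd
[5] P1: store L1 := 91 | P0:I, P1:M(91) | bus: BusRdX
[6] P1: load  L1 | P0:I, P1:M(91) | bus: none
[7] P1: store L1 := 68 | P0:I, P1:M(68) | bus: none
[8] P0: load  L1 | P0:S(68), P1:S(68) | bus: BusRd,Flush
[9] P0: store L1 := 84 | P0:M(84), P1:I | bus: BusUpgr
[10] P0: load  L1 | P0:M(84), P1:I | bus: none

memory[L1] = 68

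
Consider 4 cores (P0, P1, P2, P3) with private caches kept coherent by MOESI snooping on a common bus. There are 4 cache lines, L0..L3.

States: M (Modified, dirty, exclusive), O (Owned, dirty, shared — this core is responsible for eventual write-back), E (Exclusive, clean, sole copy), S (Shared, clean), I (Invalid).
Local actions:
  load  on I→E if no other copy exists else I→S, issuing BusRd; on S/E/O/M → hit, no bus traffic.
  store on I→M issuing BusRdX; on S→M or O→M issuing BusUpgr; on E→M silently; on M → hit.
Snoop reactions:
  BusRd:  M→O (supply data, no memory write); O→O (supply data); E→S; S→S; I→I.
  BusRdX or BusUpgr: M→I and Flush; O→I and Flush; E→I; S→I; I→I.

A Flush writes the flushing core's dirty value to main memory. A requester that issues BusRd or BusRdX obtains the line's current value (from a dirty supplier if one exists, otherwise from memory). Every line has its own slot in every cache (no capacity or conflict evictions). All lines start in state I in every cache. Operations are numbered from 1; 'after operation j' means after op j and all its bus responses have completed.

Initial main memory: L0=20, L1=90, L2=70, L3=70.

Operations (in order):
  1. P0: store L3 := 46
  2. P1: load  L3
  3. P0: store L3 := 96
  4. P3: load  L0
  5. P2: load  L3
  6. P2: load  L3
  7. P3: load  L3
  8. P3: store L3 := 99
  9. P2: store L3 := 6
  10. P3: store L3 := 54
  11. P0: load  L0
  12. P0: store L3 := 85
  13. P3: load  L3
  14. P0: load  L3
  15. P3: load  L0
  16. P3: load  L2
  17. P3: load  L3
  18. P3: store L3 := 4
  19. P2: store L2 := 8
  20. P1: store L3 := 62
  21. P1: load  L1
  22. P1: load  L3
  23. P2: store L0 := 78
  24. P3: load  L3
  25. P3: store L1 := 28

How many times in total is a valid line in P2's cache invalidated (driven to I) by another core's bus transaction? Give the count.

invalidations = 2

[1] P0: store L3 := 46 | P0:M(46), P1:I, P2:I, P3:I | bus: BusRdX
[2] P1: load  L3 | P0:O(46), P1:S(46), P2:I, P3:I | bus: BusRd
[3] P0: store L3 := 96 | P0:M(96), P1:I, P2:I, P3:I | bus: BusUpgr
[4] P3: load  L0 | P0:I, P1:I, P2:I, P3:E(20) | bus: BusRd
[5] P2: load  L3 | P0:O(96), P1:I, P2:S(96), P3:I | bus: BusRd
[6] P2: load  L3 | P0:O(96), P1:I, P2:S(96), P3:I | bus: none
[7] P3: load  L3 | P0:O(96), P1:I, P2:S(96), P3:S(96) | bus: BusRd
[8] P3: store L3 := 99 | P0:I, P1:I, P2:I, P3:M(99) | bus: BusUpgr,Flush
[9] P2: store L3 := 6 | P0:I, P1:I, P2:M(6), P3:I | bus: BusRdX,Flush
[10] P3: store L3 := 54 | P0:I, P1:I, P2:I, P3:M(54) | bus: BusRdX,Flush
[11] P0: load  L0 | P0:S(20), P1:I, P2:I, P3:S(20) | bus: BusRd
[12] P0: store L3 := 85 | P0:M(85), P1:I, P2:I, P3:I | bus: BusRdX,Flush
[13] P3: load  L3 | P0:O(85), P1:I, P2:I, P3:S(85) | bus: BusRd
[14] P0: load  L3 | P0:O(85), P1:I, P2:I, P3:S(85) | bus: none
[15] P3: load  L0 | P0:S(20), P1:I, P2:I, P3:S(20) | bus: none
[16] P3: load  L2 | P0:I, P1:I, P2:I, P3:E(70) | bus: BusRd
[17] P3: load  L3 | P0:O(85), P1:I, P2:I, P3:S(85) | bus: none
[18] P3: store L3 := 4 | P0:I, P1:I, P2:I, P3:M(4) | bus: BusUpgr,Flush
[19] P2: store L2 := 8 | P0:I, P1:I, P2:M(8), P3:I | bus: BusRdX
[20] P1: store L3 := 62 | P0:I, P1:M(62), P2:I, P3:I | bus: BusRdX,Flush
[21] P1: load  L1 | P0:I, P1:E(90), P2:I, P3:I | bus: BusRd
[22] P1: load  L3 | P0:I, P1:M(62), P2:I, P3:I | bus: none
[23] P2: store L0 := 78 | P0:I, P1:I, P2:M(78), P3:I | bus: BusRdX
[24] P3: load  L3 | P0:I, P1:O(62), P2:I, P3:S(62) | bus: BusRd
[25] P3: store L1 := 28 | P0:I, P1:I, P2:I, P3:M(28) | bus: BusRdX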